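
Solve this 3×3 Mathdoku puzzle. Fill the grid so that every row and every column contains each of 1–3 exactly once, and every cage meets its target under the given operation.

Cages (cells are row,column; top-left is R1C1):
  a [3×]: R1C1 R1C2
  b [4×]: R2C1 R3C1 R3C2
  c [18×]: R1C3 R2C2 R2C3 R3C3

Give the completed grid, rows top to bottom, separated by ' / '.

3 1 2 / 2 3 1 / 1 2 3

The 3 cells of cage b must have product 4, so R2C1 = 2.
Cage c needs product 18, which forces R2C2 = 3.
2 is placed in row 2, so R2C3 = 1.
The 3 cells of cage b must have product 4; hence R3C1 = 1.
Cage b has product 4, leaving R3C2 = 2.
2 is placed in row 3, which forces R3C3 = 3.
Column 1 already has 1, so R1C1 = 3.
Column 2 already has 3, leaving R1C2 = 1.
3 is placed in column 3, leaving R1C3 = 2.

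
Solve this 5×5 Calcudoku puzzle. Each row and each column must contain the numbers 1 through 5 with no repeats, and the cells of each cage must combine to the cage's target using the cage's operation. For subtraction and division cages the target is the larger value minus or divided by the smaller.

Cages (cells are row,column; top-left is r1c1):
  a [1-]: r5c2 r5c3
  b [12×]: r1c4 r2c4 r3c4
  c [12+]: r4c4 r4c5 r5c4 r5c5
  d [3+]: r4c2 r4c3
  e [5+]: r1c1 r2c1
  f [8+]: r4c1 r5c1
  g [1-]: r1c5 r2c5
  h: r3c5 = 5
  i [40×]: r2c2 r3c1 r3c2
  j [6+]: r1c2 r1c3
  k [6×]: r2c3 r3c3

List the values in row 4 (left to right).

3 2 1 5 4

Cage h is given, so r3c5 = 5.
Cage i needs product 40; hence r2c2 = 5.
The only place for 5 in row 1 is r1c3.
Cage j's pair has sum 6, so r1c2 = 1.
Column 2 now contains 1, leaving r4c2 = 2.
Row 4 already has 2, which forces r4c3 = 1.
The 3 cells of cage i must have product 40; hence r3c1 = 2.
Column 2 now contains 2, so r3c2 = 4.
Row 3 now contains 2, so r3c3 = 3.
Row 3 now contains 3, which forces r3c4 = 1.
Column 2 already has 4; hence r5c2 = 3.
The two cells of cage e must have sum 5, so r1c1 = 4.
Row 1 already has 4, leaving r1c4 = 3.
3 is placed in row 1; hence r1c5 = 2.
The two cells of cage e must have sum 5; hence r2c1 = 1.
3 is placed in column 3, leaving r2c3 = 2.
3 is placed in column 4, so r2c4 = 4.
4 is placed in row 2, which forces r2c5 = 3.
The two cells of cage f must have sum 8, which forces r4c1 = 3.
3 is placed in column 4, leaving r4c4 = 5.
Cage c needs sum 12, so r4c5 = 4.
3 is placed in row 5, leaving r5c1 = 5.
Column 3 already has 2, so r5c3 = 4.
Column 4 already has 4, so r5c4 = 2.
The 4 cells of cage c must have sum 12, leaving r5c5 = 1.
Completed grid: 4 1 5 3 2 / 1 5 2 4 3 / 2 4 3 1 5 / 3 2 1 5 4 / 5 3 4 2 1.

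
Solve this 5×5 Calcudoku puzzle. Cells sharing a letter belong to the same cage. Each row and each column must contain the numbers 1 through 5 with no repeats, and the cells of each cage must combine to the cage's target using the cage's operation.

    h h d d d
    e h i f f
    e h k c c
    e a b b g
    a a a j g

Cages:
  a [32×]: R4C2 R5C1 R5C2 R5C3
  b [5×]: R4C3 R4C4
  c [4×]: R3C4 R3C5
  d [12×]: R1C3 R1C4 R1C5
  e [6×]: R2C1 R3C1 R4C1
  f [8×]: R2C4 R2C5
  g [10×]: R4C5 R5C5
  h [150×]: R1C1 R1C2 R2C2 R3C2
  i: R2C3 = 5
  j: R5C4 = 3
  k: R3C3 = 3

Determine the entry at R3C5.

1

Cage h needs product 150; hence R1C1 = 5.
Cage i is given, which forces R2C3 = 5.
Cage k is a single given cell, so R3C3 = 3.
The 4 cells of cage a must have product 32; hence R4C2 = 4.
Column 3 already has 5; hence R4C3 = 1.
Row 4 already has 1; hence R4C4 = 5.
5 is placed in row 4, leaving R4C5 = 2.
J is a freebie; hence R5C4 = 3.
Column 5 already has 2, which forces R5C5 = 5.
Column 3 already has 1; hence R1C3 = 4.
The 3 cells of cage d must have product 12; hence R1C4 = 1.
Cage d has product 12, leaving R1C5 = 3.
Cage f needs two cells with product 8; hence R2C4 = 2.
Column 5 already has 2; hence R2C5 = 4.
The 4 cells of cage h must have product 150, which forces R3C2 = 5.
Column 4 already has 1; hence R3C4 = 4.
Column 5 now contains 4, so R3C5 = 1.
Row 4 now contains 2, leaving R4C1 = 3.
Column 3 already has 4, so R5C3 = 2.
3 is placed in row 1; hence R1C2 = 2.
Row 2 now contains 2, which forces R2C1 = 1.
Row 2 now contains 2; hence R2C2 = 3.
Row 3 already has 1, so R3C1 = 2.
The 4 cells of cage a must have product 32; hence R5C1 = 4.
2 is placed in row 5, which forces R5C2 = 1.
The full grid is 5 2 4 1 3 / 1 3 5 2 4 / 2 5 3 4 1 / 3 4 1 5 2 / 4 1 2 3 5.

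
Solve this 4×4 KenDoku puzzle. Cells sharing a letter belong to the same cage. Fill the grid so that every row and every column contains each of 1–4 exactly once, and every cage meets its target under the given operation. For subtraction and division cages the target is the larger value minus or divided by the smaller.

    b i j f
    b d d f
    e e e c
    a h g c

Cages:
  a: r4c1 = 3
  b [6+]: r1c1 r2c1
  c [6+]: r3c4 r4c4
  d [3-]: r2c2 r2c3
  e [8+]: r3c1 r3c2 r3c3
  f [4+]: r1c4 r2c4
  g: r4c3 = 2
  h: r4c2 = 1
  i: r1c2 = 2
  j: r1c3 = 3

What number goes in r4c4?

4

Cage i is given, so r1c2 = 2.
Cage j is given, which forces r1c3 = 3.
Row 1 now contains 3, leaving r1c4 = 1.
1 is placed in column 4, which forces r2c4 = 3.
A is a freebie, which forces r4c1 = 3.
H is a freebie, leaving r4c2 = 1.
G is a freebie, so r4c3 = 2.
2 is placed in row 4; hence r4c4 = 4.
2 is placed in row 1, leaving r1c1 = 4.
The two cells of cage b must have sum 6, so r2c1 = 2.
Column 2 now contains 1, leaving r2c2 = 4.
The two cells of cage d must have difference 3; hence r2c3 = 1.
Column 1 already has 4, leaving r3c1 = 1.
Cage e has sum 8, so r3c2 = 3.
Column 3 already has 1; hence r3c3 = 4.
4 is placed in column 4, leaving r3c4 = 2.
Filled in: 4 2 3 1 / 2 4 1 3 / 1 3 4 2 / 3 1 2 4.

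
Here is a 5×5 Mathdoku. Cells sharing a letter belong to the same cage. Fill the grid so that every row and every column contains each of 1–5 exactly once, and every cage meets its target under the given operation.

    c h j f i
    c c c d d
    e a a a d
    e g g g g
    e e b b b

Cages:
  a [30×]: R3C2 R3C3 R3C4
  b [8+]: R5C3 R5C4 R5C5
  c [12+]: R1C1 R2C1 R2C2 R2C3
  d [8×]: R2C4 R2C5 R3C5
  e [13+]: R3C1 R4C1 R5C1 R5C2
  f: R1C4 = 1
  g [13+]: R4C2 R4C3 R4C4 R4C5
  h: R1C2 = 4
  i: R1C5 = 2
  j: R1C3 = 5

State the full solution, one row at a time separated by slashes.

3 4 5 1 2 / 1 5 3 2 4 / 4 3 2 5 1 / 2 1 4 3 5 / 5 2 1 4 3

Cage h is a single given cell, so R1C2 = 4.
J is a freebie, which forces R1C3 = 5.
F is a freebie; hence R1C4 = 1.
Cage i is given, leaving R1C5 = 2.
Row 1 now contains 2, leaving R1C1 = 3.
The 3 cells of cage d must have product 8; hence R2C4 = 2.
In row 2, 4 can only go at R2C5, so R2C5 = 4.
Column 5 already has 4, which forces R3C5 = 1.
1 is placed in column 5, leaving R5C5 = 3.
Column 5 already has 3, which forces R4C5 = 5.
Cage b needs sum 8; hence R5C3 = 1.
Cage b needs sum 8, leaving R5C4 = 4.
Column 3 already has 1, leaving R2C3 = 3.
3 is placed in column 3, which forces R3C3 = 2.
Cage g needs sum 13, so R4C2 = 1.
Cage g needs sum 13, leaving R4C3 = 4.
4 is placed in column 4, leaving R4C4 = 3.
The 4 cells of cage c must have sum 12, leaving R2C1 = 1.
Column 2 now contains 1, leaving R2C2 = 5.
Cage e needs sum 13, which forces R3C1 = 4.
The 3 cells of cage a must have product 30; hence R3C2 = 3.
Column 4 now contains 3, leaving R3C4 = 5.
Row 4 already has 4, which forces R4C1 = 2.
The 4 cells of cage e must have sum 13; hence R5C1 = 5.
Cage e needs sum 13, which forces R5C2 = 2.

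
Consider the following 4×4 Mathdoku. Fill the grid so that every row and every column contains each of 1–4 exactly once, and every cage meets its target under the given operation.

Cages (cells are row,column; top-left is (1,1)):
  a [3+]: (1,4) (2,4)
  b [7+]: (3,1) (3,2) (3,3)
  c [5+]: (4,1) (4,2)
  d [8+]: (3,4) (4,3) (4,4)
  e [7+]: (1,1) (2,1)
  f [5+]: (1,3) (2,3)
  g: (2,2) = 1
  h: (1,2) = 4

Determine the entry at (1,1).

3

Cage h is given, leaving (1,2) = 4.
Cage g is a single given cell, leaving (2,2) = 1.
Row 2 now contains 1; hence (2,4) = 2.
Column 2 already has 1, so (3,2) = 2.
2 is placed in column 2, leaving (4,2) = 3.
Row 1 now contains 4, so (1,1) = 3.
Column 4 already has 2, leaving (1,4) = 1.
Cage e needs two cells with sum 7, which forces (2,1) = 4.
Row 2 already has 4; hence (2,3) = 3.
Column 1 now contains 4, so (3,1) = 1.
1 is placed in row 3, so (3,3) = 4.
The 3 cells of cage d must have sum 8; hence (3,4) = 3.
Cage c's pair has sum 5, leaving (4,1) = 2.
Column 3 now contains 4; hence (4,3) = 1.
1 is placed in column 4; hence (4,4) = 4.
1 is placed in row 1, so (1,3) = 2.
Filled in: 3 4 2 1 / 4 1 3 2 / 1 2 4 3 / 2 3 1 4.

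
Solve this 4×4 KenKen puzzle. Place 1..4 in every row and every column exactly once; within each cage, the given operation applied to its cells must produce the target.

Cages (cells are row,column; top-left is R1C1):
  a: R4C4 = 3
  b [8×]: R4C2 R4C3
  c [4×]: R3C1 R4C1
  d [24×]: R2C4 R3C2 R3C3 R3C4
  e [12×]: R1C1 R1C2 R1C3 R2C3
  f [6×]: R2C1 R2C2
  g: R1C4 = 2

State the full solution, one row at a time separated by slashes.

G is a freebie; hence R1C4 = 2.
Cage a is a single given cell, which forces R4C4 = 3.
Cage e needs product 12, leaving R2C3 = 1.
Row 2 now contains 1; hence R2C4 = 4.
Column 4 now contains 4, leaving R3C4 = 1.
Row 3 already has 1, leaving R3C1 = 4.
Cage c's pair has product 4, which forces R4C1 = 1.
1 is placed in column 1, which forces R1C1 = 3.
The 4 cells of cage e must have product 12, leaving R1C2 = 1.
Cage e has product 12, which forces R1C3 = 4.
Column 1 now contains 3, leaving R2C1 = 2.
2 is placed in row 2, which forces R2C2 = 3.
Column 2 already has 3; hence R3C2 = 2.
Row 3 already has 2; hence R3C3 = 3.
Column 2 already has 2, which forces R4C2 = 4.
Column 3 already has 4, leaving R4C3 = 2.

3 1 4 2 / 2 3 1 4 / 4 2 3 1 / 1 4 2 3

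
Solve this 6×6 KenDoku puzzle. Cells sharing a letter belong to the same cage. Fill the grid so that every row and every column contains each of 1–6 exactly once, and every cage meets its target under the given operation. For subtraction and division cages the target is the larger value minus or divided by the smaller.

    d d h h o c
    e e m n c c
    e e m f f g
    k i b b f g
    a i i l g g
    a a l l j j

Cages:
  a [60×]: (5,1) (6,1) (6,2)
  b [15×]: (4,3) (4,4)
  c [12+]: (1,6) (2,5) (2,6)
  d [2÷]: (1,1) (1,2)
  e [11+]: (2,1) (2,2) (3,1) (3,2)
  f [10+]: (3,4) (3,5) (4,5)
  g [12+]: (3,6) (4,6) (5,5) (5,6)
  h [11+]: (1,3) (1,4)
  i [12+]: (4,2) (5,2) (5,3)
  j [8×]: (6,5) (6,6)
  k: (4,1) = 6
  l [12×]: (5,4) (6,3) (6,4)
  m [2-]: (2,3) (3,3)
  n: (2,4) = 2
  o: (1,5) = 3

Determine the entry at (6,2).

6

Cage o is a single given cell; hence (1,5) = 3.
Cage n is a single given cell; hence (2,4) = 2.
K is a freebie, which forces (4,1) = 6.
The 3 cells of cage l must have product 12, which forces (5,4) = 4.
Row 5 already has 4; hence (5,1) = 2.
Cage a needs product 60, leaving (6,1) = 5.
Cage a needs product 60, leaving (6,2) = 6.
The two cells of cage d must have quotient 2, which forces (1,2) = 2.
The only place for 2 in column 3 is (3,3).
The two cells of cage m must have difference 2, leaving (2,3) = 4.
In column 3, 1 can only go at (6,3), so (6,3) = 1.
1 is placed in row 6; hence (6,4) = 3.
Cage b's pair has product 15, leaving (4,3) = 3.
Column 4 already has 3; hence (4,4) = 5.
Cage h needs two cells with sum 11, which forces (1,3) = 5.
Column 4 already has 5, so (1,4) = 6.
Column 4 already has 5; hence (3,4) = 1.
The 3 cells of cage f must have sum 10, which forces (3,5) = 5.
Cage f needs sum 10; hence (4,5) = 4.
5 is placed in column 3, which forces (5,3) = 6.
Row 5 already has 6, which forces (5,5) = 1.
Column 5 already has 4, which forces (6,5) = 2.
Row 6 now contains 2, which forces (6,6) = 4.
4 is placed in column 6, so (1,6) = 1.
Column 5 already has 5; hence (2,5) = 6.
Cage c needs sum 12; hence (2,6) = 5.
Cage g needs sum 12, which forces (3,6) = 6.
Row 4 now contains 4; hence (4,2) = 1.
The 4 cells of cage g must have sum 12, so (4,6) = 2.
The 3 cells of cage i must have sum 12, so (5,2) = 5.
Cage g needs sum 12, leaving (5,6) = 3.
1 is placed in row 1, which forces (1,1) = 4.
Cage e needs sum 11, so (2,1) = 1.
Column 2 now contains 1, so (2,2) = 3.
Cage e needs sum 11, which forces (3,1) = 3.
Cage e has sum 11, leaving (3,2) = 4.
Filled in: 4 2 5 6 3 1 / 1 3 4 2 6 5 / 3 4 2 1 5 6 / 6 1 3 5 4 2 / 2 5 6 4 1 3 / 5 6 1 3 2 4.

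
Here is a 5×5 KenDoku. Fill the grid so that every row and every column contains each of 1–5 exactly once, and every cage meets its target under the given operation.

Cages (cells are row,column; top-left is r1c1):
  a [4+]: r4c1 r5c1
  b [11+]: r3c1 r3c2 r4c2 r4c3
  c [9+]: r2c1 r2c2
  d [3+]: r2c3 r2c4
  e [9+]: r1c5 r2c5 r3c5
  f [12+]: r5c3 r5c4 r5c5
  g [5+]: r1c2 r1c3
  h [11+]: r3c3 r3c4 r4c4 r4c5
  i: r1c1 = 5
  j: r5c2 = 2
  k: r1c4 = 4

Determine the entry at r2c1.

Cage i is given, so r1c1 = 5.
Cage k is a single given cell, so r1c4 = 4.
Column 1 already has 5, which forces r2c1 = 4.
Row 2 already has 4; hence r2c2 = 5.
Cage j is a single given cell, so r5c2 = 2.
The two cells of cage g must have sum 5, so r1c2 = 3.
Cage g's pair has sum 5, which forces r1c3 = 2.
2 is placed in row 1, which forces r1c5 = 1.
Column 3 now contains 2; hence r2c3 = 1.
1 is placed in row 2, leaving r2c4 = 2.
2 is placed in row 2, so r2c5 = 3.
Cage e has sum 9; hence r3c5 = 5.
Column 5 already has 5; hence r5c5 = 4.
Row 3 now contains 5, which forces r3c3 = 3.
Cage h needs sum 11, leaving r3c4 = 1.
Cage h needs sum 11; hence r4c4 = 5.
Column 5 already has 4, which forces r4c5 = 2.
Column 3 now contains 3, which forces r5c3 = 5.
Column 4 already has 5; hence r5c4 = 3.
1 is placed in row 3; hence r3c1 = 2.
1 is placed in row 3, so r3c2 = 4.
The two cells of cage a must have sum 4, so r4c1 = 3.
The 4 cells of cage b must have sum 11, which forces r4c2 = 1.
Row 4 now contains 5, leaving r4c3 = 4.
3 is placed in row 5; hence r5c1 = 1.
Filled in: 5 3 2 4 1 / 4 5 1 2 3 / 2 4 3 1 5 / 3 1 4 5 2 / 1 2 5 3 4.

4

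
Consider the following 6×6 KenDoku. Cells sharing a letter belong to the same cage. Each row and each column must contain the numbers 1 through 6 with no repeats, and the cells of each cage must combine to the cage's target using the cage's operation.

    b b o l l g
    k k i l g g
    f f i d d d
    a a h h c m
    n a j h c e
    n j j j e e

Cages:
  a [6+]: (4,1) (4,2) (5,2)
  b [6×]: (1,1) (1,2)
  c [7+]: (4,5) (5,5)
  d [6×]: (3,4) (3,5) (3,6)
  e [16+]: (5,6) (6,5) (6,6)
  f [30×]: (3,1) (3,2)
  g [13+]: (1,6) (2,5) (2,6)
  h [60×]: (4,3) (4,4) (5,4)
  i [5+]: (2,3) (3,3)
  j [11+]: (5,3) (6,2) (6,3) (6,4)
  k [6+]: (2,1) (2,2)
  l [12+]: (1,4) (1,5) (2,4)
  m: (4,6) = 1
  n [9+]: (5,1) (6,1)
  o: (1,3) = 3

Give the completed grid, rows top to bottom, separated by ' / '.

Cage o is given, leaving (1,3) = 3.
M is a freebie, which forces (4,6) = 1.
The 3 cells of cage a must have sum 6, leaving (5,2) = 1.
Cage b needs two cells with product 6; hence (1,1) = 1.
1 is placed in column 2, which forces (1,2) = 6.
6 is placed in column 2, which forces (3,2) = 5.
Row 3 already has 5, leaving (3,1) = 6.
In row 2, 1 can only go at (2,3), so (2,3) = 1.
Column 3 already has 1; hence (3,3) = 4.
Cage j has sum 11, leaving (6,4) = 1.
Cage d needs product 6, leaving (3,5) = 1.
In row 6, 3 can only go at (6,2), so (6,2) = 3.
The 3 cells of cage a must have sum 6, which forces (4,1) = 3.
Column 2 now contains 3, leaving (4,2) = 2.
Cage k's pair has sum 6, which forces (2,1) = 2.
2 is placed in column 2, which forces (2,2) = 4.
The only place for 4 in row 5 is (5,1).
Column 1 now contains 4, leaving (6,1) = 5.
Row 6 now contains 5; hence (6,3) = 2.
Row 6 now contains 5, so (6,5) = 6.
6 is placed in row 6, which forces (6,6) = 4.
Cage g has sum 13, leaving (2,5) = 5.
5 is placed in column 5, leaving (4,5) = 4.
2 is placed in column 3, leaving (5,3) = 5.
Cage e needs sum 16, so (5,6) = 6.
Cage l needs sum 12, so (1,4) = 4.
Column 5 now contains 4; hence (1,5) = 2.
The 3 cells of cage g must have sum 13; hence (1,6) = 5.
Cage l needs sum 12, leaving (2,4) = 6.
6 is placed in column 6, leaving (2,6) = 3.
Column 6 now contains 3, leaving (3,6) = 2.
5 is placed in column 3, leaving (4,3) = 6.
The 3 cells of cage h must have product 60, which forces (4,4) = 5.
Cage h has product 60; hence (5,4) = 2.
Cage c's pair has sum 7; hence (5,5) = 3.
2 is placed in row 3; hence (3,4) = 3.

1 6 3 4 2 5 / 2 4 1 6 5 3 / 6 5 4 3 1 2 / 3 2 6 5 4 1 / 4 1 5 2 3 6 / 5 3 2 1 6 4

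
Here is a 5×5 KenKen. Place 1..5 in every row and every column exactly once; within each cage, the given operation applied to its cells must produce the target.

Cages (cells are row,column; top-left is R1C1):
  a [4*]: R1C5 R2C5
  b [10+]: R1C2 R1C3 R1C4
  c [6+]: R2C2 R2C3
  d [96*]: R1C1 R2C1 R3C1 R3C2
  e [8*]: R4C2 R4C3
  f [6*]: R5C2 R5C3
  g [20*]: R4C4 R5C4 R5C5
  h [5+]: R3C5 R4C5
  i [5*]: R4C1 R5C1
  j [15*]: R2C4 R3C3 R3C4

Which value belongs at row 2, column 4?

3

Cage d needs product 96, which forces R3C2 = 4.
Column 2 already has 4; hence R4C2 = 2.
Row 4 already has 2; hence R4C3 = 4.
Column 2 now contains 2; hence R5C2 = 3.
Row 5 already has 3, leaving R5C3 = 2.
Cage h's pair has sum 5, which forces R3C5 = 2.
Cage h's pair has sum 5, which forces R4C5 = 3.
Row 3 now contains 2, leaving R3C1 = 3.
Cage j has product 15, so R2C4 = 3.
In row 1, 3 can only go at R1C3, so R1C3 = 3.
Cage b has sum 10, so R1C2 = 5.
Cage b needs sum 10; hence R1C4 = 2.
Column 2 already has 5, which forces R2C2 = 1.
Row 2 already has 1; hence R2C3 = 5.
Row 2 already has 1, so R2C5 = 4.
5 is placed in column 3, so R3C3 = 1.
Row 3 now contains 1, which forces R3C4 = 5.
Column 4 already has 5, which forces R4C4 = 1.
Column 4 already has 1; hence R5C4 = 4.
2 is placed in row 1, leaving R1C1 = 4.
4 is placed in column 5, which forces R1C5 = 1.
Row 2 now contains 4; hence R2C1 = 2.
1 is placed in row 4, which forces R4C1 = 5.
The two cells of cage i must have product 5; hence R5C1 = 1.
Cage g needs product 20, leaving R5C5 = 5.
Filled in: 4 5 3 2 1 / 2 1 5 3 4 / 3 4 1 5 2 / 5 2 4 1 3 / 1 3 2 4 5.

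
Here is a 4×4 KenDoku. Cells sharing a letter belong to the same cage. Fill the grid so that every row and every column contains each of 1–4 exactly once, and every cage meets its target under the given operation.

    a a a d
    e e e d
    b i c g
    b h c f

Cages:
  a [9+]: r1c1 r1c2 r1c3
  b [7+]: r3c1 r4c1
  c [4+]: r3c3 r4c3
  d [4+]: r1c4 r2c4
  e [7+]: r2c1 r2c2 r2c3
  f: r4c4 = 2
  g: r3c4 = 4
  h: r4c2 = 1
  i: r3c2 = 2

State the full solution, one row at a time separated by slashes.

2 3 4 1 / 1 4 2 3 / 3 2 1 4 / 4 1 3 2

Cage i is a single given cell, which forces r3c2 = 2.
Cage g is a single given cell, so r3c4 = 4.
Cage h is a single given cell, leaving r4c2 = 1.
Row 4 already has 1, which forces r4c3 = 3.
Cage f is a single given cell, so r4c4 = 2.
1 is placed in column 2, so r2c2 = 4.
4 is placed in row 3; hence r3c1 = 3.
Column 3 already has 3; hence r3c3 = 1.
Row 4 now contains 3, so r4c1 = 4.
4 is placed in column 1, leaving r1c1 = 2.
4 is placed in column 2, which forces r1c2 = 3.
Cage a has sum 9, which forces r1c3 = 4.
Row 1 already has 3; hence r1c4 = 1.
Cage e needs sum 7, so r2c1 = 1.
1 is placed in column 3, which forces r2c3 = 2.
Column 4 already has 1, which forces r2c4 = 3.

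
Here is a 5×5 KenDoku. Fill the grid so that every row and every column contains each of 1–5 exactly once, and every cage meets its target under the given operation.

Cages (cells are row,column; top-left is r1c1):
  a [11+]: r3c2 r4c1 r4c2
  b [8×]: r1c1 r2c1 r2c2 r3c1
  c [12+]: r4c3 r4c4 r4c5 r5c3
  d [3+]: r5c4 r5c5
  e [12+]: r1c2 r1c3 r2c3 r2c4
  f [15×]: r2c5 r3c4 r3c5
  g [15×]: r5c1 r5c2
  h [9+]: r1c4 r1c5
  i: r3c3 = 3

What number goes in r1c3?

2

The 4 cells of cage b must have product 8, which forces r2c2 = 1.
Cage i is given, leaving r3c3 = 3.
Cage f has product 15; hence r2c5 = 3.
In row 1, 3 can only go at r1c2, so r1c2 = 3.
Cage e needs sum 12, leaving r1c3 = 2.
Cage e has sum 12, which forces r2c3 = 5.
The 4 cells of cage e must have sum 12, leaving r2c4 = 2.
Cage g's pair has product 15, which forces r5c1 = 3.
Column 2 already has 3; hence r5c2 = 5.
2 is placed in column 4; hence r5c4 = 1.
Row 5 now contains 1, which forces r5c5 = 2.
The 4 cells of cage b must have product 8; hence r1c1 = 1.
Row 2 already has 2, which forces r2c1 = 4.
Cage b needs product 8, leaving r3c1 = 2.
Row 3 now contains 2, so r3c2 = 4.
1 is placed in column 4, so r3c4 = 5.
The 3 cells of cage f must have product 15, leaving r3c5 = 1.
The 3 cells of cage a must have sum 11, which forces r4c1 = 5.
Column 2 now contains 4; hence r4c2 = 2.
Cage c has sum 12, which forces r4c3 = 1.
Cage c needs sum 12, which forces r4c4 = 3.
Cage c needs sum 12, so r4c5 = 4.
Row 5 now contains 1, which forces r5c3 = 4.
Column 4 already has 5, which forces r1c4 = 4.
Column 5 already has 4, which forces r1c5 = 5.
Completed grid: 1 3 2 4 5 / 4 1 5 2 3 / 2 4 3 5 1 / 5 2 1 3 4 / 3 5 4 1 2.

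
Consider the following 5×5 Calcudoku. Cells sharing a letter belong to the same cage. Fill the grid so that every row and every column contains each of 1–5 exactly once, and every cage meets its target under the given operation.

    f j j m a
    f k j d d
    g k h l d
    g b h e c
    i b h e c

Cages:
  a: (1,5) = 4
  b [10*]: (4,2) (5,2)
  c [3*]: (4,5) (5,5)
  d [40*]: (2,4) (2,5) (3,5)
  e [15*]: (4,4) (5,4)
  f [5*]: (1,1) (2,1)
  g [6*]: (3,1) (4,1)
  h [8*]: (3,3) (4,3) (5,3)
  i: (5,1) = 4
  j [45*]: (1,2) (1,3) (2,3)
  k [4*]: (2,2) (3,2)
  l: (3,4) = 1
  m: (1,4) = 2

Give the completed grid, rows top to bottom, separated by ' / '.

Cage j has product 45; hence (1,2) = 3.
Cage j needs product 45; hence (1,3) = 5.
M is a freebie, so (1,4) = 2.
A is a freebie, so (1,5) = 4.
Cage j has product 45, leaving (2,3) = 3.
Cage l is a single given cell; hence (3,4) = 1.
Cage i is given; hence (5,1) = 4.
Row 1 already has 5, leaving (1,1) = 1.
Cage f's pair has product 5, which forces (2,1) = 5.
Cage k needs two cells with product 4, which forces (2,2) = 1.
Cage d has product 40, so (2,4) = 4.
Row 2 now contains 5, so (2,5) = 2.
Row 3 already has 1, leaving (3,2) = 4.
Row 3 already has 4, which forces (3,3) = 2.
2 is placed in column 5; hence (3,5) = 5.
Column 3 already has 2; hence (5,3) = 1.
1 is placed in row 5, which forces (5,5) = 3.
Row 3 now contains 2; hence (3,1) = 3.
Cage g needs two cells with product 6; hence (4,1) = 2.
Row 4 now contains 2, so (4,2) = 5.
Column 3 now contains 1, which forces (4,3) = 4.
Cage e's pair has product 15, leaving (4,4) = 3.
3 is placed in column 5, which forces (4,5) = 1.
Column 2 now contains 5; hence (5,2) = 2.
Row 5 now contains 3; hence (5,4) = 5.

1 3 5 2 4 / 5 1 3 4 2 / 3 4 2 1 5 / 2 5 4 3 1 / 4 2 1 5 3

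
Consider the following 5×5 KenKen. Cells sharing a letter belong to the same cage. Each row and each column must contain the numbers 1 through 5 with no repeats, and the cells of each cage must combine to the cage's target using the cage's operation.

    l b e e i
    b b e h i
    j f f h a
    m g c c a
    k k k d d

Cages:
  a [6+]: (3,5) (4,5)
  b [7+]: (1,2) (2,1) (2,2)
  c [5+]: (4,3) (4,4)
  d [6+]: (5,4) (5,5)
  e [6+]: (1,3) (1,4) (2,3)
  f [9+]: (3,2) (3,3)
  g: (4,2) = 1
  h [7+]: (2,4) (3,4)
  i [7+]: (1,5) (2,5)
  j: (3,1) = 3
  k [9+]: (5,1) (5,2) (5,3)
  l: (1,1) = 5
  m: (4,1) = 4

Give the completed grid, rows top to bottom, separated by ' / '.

Cage l is a single given cell, which forces (1,1) = 5.
Cage j is a single given cell; hence (3,1) = 3.
M is a freebie, which forces (4,1) = 4.
Cage g is a single given cell; hence (4,2) = 1.
The only place for 1 in row 3 is (3,5).
Cage a's pair has sum 6, so (4,5) = 5.
The only place for 5 in row 2 is (2,4).
The two cells of cage h must have sum 7, so (3,4) = 2.
Column 4 now contains 2, so (4,4) = 3.
Column 4 now contains 2; hence (5,4) = 4.
4 is placed in row 5, so (5,5) = 2.
Column 4 now contains 3; hence (1,4) = 1.
Row 4 now contains 3, which forces (4,3) = 2.
Row 5 already has 2; hence (5,1) = 1.
Cage b needs sum 7, leaving (1,2) = 2.
Cage e needs sum 6, leaving (1,3) = 4.
Row 1 already has 4, which forces (1,5) = 3.
Column 1 now contains 1, leaving (2,1) = 2.
The 3 cells of cage b must have sum 7, so (2,2) = 3.
The 3 cells of cage e must have sum 6, so (2,3) = 1.
Column 5 already has 3, leaving (2,5) = 4.
4 is placed in column 3, so (3,3) = 5.
Column 2 now contains 3, leaving (5,2) = 5.
5 is placed in column 3, which forces (5,3) = 3.
Row 3 already has 5, leaving (3,2) = 4.

5 2 4 1 3 / 2 3 1 5 4 / 3 4 5 2 1 / 4 1 2 3 5 / 1 5 3 4 2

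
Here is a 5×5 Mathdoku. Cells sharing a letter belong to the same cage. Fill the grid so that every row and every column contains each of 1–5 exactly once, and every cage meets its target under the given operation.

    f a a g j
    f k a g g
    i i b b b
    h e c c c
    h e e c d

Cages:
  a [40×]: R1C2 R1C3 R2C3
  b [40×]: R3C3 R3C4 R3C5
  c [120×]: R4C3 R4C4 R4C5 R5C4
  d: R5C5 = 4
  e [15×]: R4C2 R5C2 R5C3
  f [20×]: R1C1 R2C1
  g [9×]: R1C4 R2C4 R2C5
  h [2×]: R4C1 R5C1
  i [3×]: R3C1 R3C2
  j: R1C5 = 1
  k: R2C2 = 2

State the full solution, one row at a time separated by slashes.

5 4 2 3 1 / 4 2 5 1 3 / 3 1 4 2 5 / 1 5 3 4 2 / 2 3 1 5 4

Cage g has product 9, which forces R1C4 = 3.
Cage j is given, leaving R1C5 = 1.
Cage k is a single given cell, so R2C2 = 2.
Cage g has product 9, so R2C4 = 1.
Cage g needs product 9, which forces R2C5 = 3.
D is a freebie, leaving R5C5 = 4.
The 3 cells of cage a must have product 40; hence R1C3 = 2.
Cage c has product 120; hence R4C3 = 3.
The 4 cells of cage c must have product 120; hence R4C4 = 4.
Cage b needs product 40, leaving R3C3 = 4.
The 3 cells of cage e must have product 15, leaving R5C2 = 3.
The 3 cells of cage a must have product 40; hence R1C2 = 4.
4 is placed in column 3, so R2C3 = 5.
Cage i's pair has product 3, so R3C1 = 3.
3 is placed in column 2, so R3C2 = 1.
Column 2 now contains 1; hence R4C2 = 5.
5 is placed in row 4, which forces R4C5 = 2.
Column 3 already has 5, so R5C3 = 1.
Row 1 already has 4, so R1C1 = 5.
Row 2 now contains 5, leaving R2C1 = 4.
Cage b needs product 40, so R3C4 = 2.
Column 5 now contains 2; hence R3C5 = 5.
Row 4 already has 2, which forces R4C1 = 1.
Row 5 now contains 1, so R5C1 = 2.
Cage c has product 120, which forces R5C4 = 5.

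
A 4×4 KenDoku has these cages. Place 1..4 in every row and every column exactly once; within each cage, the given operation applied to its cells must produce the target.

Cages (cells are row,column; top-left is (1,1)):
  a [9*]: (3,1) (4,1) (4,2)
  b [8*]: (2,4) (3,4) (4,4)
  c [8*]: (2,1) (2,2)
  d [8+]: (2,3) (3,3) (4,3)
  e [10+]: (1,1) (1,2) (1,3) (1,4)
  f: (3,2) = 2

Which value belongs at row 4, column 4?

2

The 3 cells of cage a must have product 9; hence (3,1) = 3.
Cage f is given, which forces (3,2) = 2.
Cage a has product 9, which forces (4,1) = 1.
The 3 cells of cage a must have product 9, so (4,2) = 3.
3 is placed in row 4; hence (4,3) = 4.
Row 4 already has 4, which forces (4,4) = 2.
Cage c's pair has product 8, leaving (2,1) = 2.
2 is placed in column 2, leaving (2,2) = 4.
Cage d needs sum 8, so (2,3) = 3.
Row 2 already has 4, leaving (2,4) = 1.
Column 3 already has 4, so (3,3) = 1.
Column 4 already has 1, leaving (3,4) = 4.
2 is placed in column 1, which forces (1,1) = 4.
Column 2 now contains 4, which forces (1,2) = 1.
Column 3 now contains 1, which forces (1,3) = 2.
Column 4 now contains 4; hence (1,4) = 3.
Completed grid: 4 1 2 3 / 2 4 3 1 / 3 2 1 4 / 1 3 4 2.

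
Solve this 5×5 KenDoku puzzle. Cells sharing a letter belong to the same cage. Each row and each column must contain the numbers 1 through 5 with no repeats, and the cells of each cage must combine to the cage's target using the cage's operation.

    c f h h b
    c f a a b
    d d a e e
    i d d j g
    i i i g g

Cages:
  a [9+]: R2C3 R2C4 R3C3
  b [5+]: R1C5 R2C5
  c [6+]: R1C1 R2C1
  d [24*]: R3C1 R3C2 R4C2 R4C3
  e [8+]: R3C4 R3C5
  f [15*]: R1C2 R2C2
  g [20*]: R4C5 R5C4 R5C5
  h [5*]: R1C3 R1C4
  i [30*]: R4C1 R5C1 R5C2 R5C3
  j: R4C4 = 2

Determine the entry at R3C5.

5

Cage j is given, leaving R4C4 = 2.
R1C3 and R1C4 in row 1 are {1, 5}, so R1C2 = 3.
Cage f's pair has product 15; hence R2C2 = 5.
The 4 cells of cage d must have product 24, which forces R4C3 = 3.
Cage i has product 30, which forces R5C1 = 3.
In column 1, 5 can only go at R4C1, so R4C1 = 5.
Column 1 needs a 1, and only R3C1 is open for it.
The 4 cells of cage d must have product 24, so R3C2 = 2.
Row 3 already has 2; hence R3C3 = 4.
The 4 cells of cage d must have product 24, so R4C2 = 4.
Row 4 already has 4, which forces R4C5 = 1.
2 is placed in column 2, which forces R5C2 = 1.
1 is placed in row 5, which forces R5C3 = 2.
Cage b needs two cells with sum 5, leaving R1C5 = 2.
Column 3 now contains 2, so R2C3 = 1.
Cage a needs sum 9; hence R2C4 = 4.
1 is placed in column 5, so R2C5 = 3.
Column 5 already has 3, so R3C5 = 5.
4 is placed in column 4; hence R5C4 = 5.
Column 5 already has 5; hence R5C5 = 4.
Row 1 now contains 2; hence R1C1 = 4.
Column 3 already has 1, so R1C3 = 5.
Column 4 already has 5, so R1C4 = 1.
4 is placed in row 2, which forces R2C1 = 2.
5 is placed in row 3; hence R3C4 = 3.
Filled in: 4 3 5 1 2 / 2 5 1 4 3 / 1 2 4 3 5 / 5 4 3 2 1 / 3 1 2 5 4.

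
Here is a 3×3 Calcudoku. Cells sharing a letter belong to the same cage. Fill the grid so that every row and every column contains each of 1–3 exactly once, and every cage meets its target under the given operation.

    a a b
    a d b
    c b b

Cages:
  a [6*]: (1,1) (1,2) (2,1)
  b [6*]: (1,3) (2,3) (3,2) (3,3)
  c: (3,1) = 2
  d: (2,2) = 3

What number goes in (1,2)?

2

Cage d is given, which forces (2,2) = 3.
C is a freebie, leaving (3,1) = 2.
Cage b has product 6, so (3,2) = 1.
Row 3 already has 2, which forces (3,3) = 3.
The 3 cells of cage a must have product 6; hence (1,1) = 3.
Column 2 already has 1; hence (1,2) = 2.
Row 1 already has 2, so (1,3) = 1.
2 is placed in column 1, which forces (2,1) = 1.
Column 3 already has 1, which forces (2,3) = 2.
Completed grid: 3 2 1 / 1 3 2 / 2 1 3.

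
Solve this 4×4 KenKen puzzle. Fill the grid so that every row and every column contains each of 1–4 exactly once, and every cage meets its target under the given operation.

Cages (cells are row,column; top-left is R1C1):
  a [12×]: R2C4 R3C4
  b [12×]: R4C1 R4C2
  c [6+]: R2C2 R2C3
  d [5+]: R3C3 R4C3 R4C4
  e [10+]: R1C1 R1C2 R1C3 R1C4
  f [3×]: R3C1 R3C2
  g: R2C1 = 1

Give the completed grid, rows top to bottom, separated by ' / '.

Cage g is given, leaving R2C1 = 1.
1 is placed in column 1; hence R3C1 = 3.
Row 3 now contains 3, leaving R3C2 = 1.
1 is placed in row 3, which forces R3C3 = 2.
Row 3 now contains 3, so R3C4 = 4.
3 is placed in column 1, so R4C1 = 4.
Row 4 now contains 4; hence R4C2 = 3.
Row 4 now contains 3, leaving R4C3 = 1.
1 is placed in row 4; hence R4C4 = 2.
Column 1 now contains 4, leaving R1C1 = 2.
Cage e has sum 10, so R1C2 = 4.
Cage e has sum 10, which forces R1C3 = 3.
The 4 cells of cage e must have sum 10; hence R1C4 = 1.
The two cells of cage c must have sum 6, which forces R2C2 = 2.
2 is placed in column 3; hence R2C3 = 4.
Column 4 already has 4, which forces R2C4 = 3.

2 4 3 1 / 1 2 4 3 / 3 1 2 4 / 4 3 1 2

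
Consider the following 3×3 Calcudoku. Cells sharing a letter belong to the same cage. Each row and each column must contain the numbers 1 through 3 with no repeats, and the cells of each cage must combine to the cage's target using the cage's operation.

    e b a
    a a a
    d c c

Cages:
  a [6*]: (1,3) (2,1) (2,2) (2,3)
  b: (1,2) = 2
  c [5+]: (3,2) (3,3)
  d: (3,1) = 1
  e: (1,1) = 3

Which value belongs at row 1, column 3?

Cage e is given, leaving (1,1) = 3.
Cage b is given, so (1,2) = 2.
The 4 cells of cage a must have product 6, which forces (1,3) = 1.
Cage d is a single given cell; hence (3,1) = 1.
2 is placed in column 2, so (3,2) = 3.
3 is placed in row 3, so (3,3) = 2.
1 is placed in column 1, so (2,1) = 2.
Column 2 now contains 3, leaving (2,2) = 1.
2 is placed in column 3, which forces (2,3) = 3.
The full grid is 3 2 1 / 2 1 3 / 1 3 2.

1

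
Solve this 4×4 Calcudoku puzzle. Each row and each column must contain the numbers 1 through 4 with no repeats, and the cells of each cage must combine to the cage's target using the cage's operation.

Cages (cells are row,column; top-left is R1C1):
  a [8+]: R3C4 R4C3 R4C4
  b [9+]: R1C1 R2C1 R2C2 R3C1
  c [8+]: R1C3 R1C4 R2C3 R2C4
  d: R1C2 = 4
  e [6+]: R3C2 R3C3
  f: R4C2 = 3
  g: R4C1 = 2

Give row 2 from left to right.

4 1 3 2

Cage d is given, leaving R1C2 = 4.
Column 2 now contains 4, which forces R3C2 = 2.
Row 3 now contains 2, which forces R3C3 = 4.
G is a freebie, leaving R4C1 = 2.
Cage f is a single given cell, so R4C2 = 3.
3 is placed in row 4, which forces R4C3 = 1.
Row 4 now contains 1; hence R4C4 = 4.
The 4 cells of cage b must have sum 9, so R2C1 = 4.
3 is placed in column 2; hence R2C2 = 1.
1 is placed in row 2, leaving R2C4 = 2.
The 3 cells of cage a must have sum 8, which forces R3C4 = 3.
The 4 cells of cage b must have sum 9; hence R1C1 = 3.
Cage c has sum 8, which forces R1C3 = 2.
2 is placed in column 4; hence R1C4 = 1.
Row 2 already has 2; hence R2C3 = 3.
3 is placed in row 3, leaving R3C1 = 1.
Completed grid: 3 4 2 1 / 4 1 3 2 / 1 2 4 3 / 2 3 1 4.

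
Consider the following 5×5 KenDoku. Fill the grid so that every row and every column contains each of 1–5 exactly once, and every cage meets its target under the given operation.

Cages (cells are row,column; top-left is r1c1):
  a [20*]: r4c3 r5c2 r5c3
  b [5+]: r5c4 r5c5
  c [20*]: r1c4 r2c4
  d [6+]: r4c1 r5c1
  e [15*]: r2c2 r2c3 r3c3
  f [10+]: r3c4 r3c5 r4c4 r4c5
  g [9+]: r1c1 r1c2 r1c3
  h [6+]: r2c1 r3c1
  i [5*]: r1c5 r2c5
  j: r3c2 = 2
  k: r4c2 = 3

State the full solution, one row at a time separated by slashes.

Cage j is a single given cell, so r3c2 = 2.
Cage k is a single given cell; hence r4c2 = 3.
Row 2 needs a 2, and only r2c1 is open for it.
The two cells of cage h must have sum 6; hence r3c1 = 4.
The only place for 2 in row 1 is r1c3.
The 3 cells of cage g must have sum 9, which forces r1c1 = 3.
The 3 cells of cage g must have sum 9, so r1c2 = 4.
Row 1 now contains 4; hence r1c4 = 5.
Row 1 now contains 5, so r1c5 = 1.
Column 4 already has 5, so r2c4 = 4.
Column 5 now contains 1, which forces r2c5 = 5.
Column 5 now contains 1, so r3c5 = 3.
Row 2 now contains 5, leaving r2c2 = 1.
The 3 cells of cage e must have product 15, which forces r2c3 = 3.
Cage e needs product 15, leaving r3c3 = 5.
Row 3 now contains 3, so r3c4 = 1.
Cage f has sum 10, leaving r4c4 = 2.
The 4 cells of cage f must have sum 10, leaving r4c5 = 4.
Column 2 already has 1, which forces r5c2 = 5.
Column 4 now contains 1, so r5c4 = 3.
Column 5 already has 4, which forces r5c5 = 2.
Cage d needs two cells with sum 6, so r4c1 = 5.
4 is placed in row 4, which forces r4c3 = 1.
Row 5 already has 5, so r5c1 = 1.
Cage a has product 20, leaving r5c3 = 4.

3 4 2 5 1 / 2 1 3 4 5 / 4 2 5 1 3 / 5 3 1 2 4 / 1 5 4 3 2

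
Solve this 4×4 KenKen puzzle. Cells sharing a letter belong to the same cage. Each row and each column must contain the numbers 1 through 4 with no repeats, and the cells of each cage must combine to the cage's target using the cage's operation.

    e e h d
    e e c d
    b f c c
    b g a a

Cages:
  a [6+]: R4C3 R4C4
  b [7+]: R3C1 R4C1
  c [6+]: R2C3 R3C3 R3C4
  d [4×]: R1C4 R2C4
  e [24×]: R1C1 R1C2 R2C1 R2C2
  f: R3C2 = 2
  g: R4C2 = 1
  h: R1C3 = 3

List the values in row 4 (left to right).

3 1 4 2

Cage h is given; hence R1C3 = 3.
Cage f is a single given cell, which forces R3C2 = 2.
Cage g is given, so R4C2 = 1.
Column 2 now contains 1; hence R1C2 = 4.
Row 1 now contains 4; hence R1C4 = 1.
Cage e needs product 24, which forces R2C2 = 3.
1 is placed in column 4, so R2C4 = 4.
1 is placed in column 4, leaving R3C4 = 3.
4 is placed in column 4, leaving R4C4 = 2.
Row 1 now contains 1, leaving R1C1 = 2.
Cage e has product 24, leaving R2C1 = 1.
Cage c has sum 6; hence R2C3 = 2.
Row 3 now contains 3, which forces R3C1 = 4.
Cage c has sum 6, which forces R3C3 = 1.
Cage b needs two cells with sum 7, leaving R4C1 = 3.
2 is placed in row 4, so R4C3 = 4.
Filled in: 2 4 3 1 / 1 3 2 4 / 4 2 1 3 / 3 1 4 2.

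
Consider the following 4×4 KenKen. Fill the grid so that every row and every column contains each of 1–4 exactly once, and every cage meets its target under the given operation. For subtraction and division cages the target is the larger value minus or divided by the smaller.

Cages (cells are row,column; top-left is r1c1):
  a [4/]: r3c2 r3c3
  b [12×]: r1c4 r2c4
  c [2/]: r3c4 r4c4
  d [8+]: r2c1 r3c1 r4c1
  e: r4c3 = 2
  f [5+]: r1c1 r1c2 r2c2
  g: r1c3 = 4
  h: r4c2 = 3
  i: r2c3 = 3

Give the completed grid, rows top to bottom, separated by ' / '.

Cage g is a single given cell, which forces r1c3 = 4.
Row 1 already has 4, so r1c4 = 3.
I is a freebie, so r2c3 = 3.
3 is placed in column 4, leaving r2c4 = 4.
Column 3 already has 4, which forces r3c3 = 1.
1 is placed in row 3, leaving r3c4 = 2.
Cage h is a single given cell, which forces r4c2 = 3.
Cage e is a single given cell; hence r4c3 = 2.
Column 4 already has 2; hence r4c4 = 1.
Cage f needs sum 5, which forces r1c1 = 2.
Row 1 already has 3; hence r1c2 = 1.
4 is placed in row 2, which forces r2c1 = 1.
Cage f has sum 5; hence r2c2 = 2.
Cage d needs sum 8, which forces r3c1 = 3.
1 is placed in row 3, so r3c2 = 4.
1 is placed in row 4, which forces r4c1 = 4.

2 1 4 3 / 1 2 3 4 / 3 4 1 2 / 4 3 2 1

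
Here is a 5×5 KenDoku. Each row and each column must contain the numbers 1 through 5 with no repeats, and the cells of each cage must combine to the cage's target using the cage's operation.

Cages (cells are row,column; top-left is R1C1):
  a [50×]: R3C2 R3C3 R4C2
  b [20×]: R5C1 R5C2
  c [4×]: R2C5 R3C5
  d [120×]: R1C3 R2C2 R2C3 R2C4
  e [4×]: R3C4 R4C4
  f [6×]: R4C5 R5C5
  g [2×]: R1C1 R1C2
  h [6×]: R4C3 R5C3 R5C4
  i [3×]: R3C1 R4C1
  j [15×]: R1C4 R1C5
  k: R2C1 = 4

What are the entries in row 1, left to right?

Cage k is given, leaving R2C1 = 4.
Row 2 already has 4, which forces R2C5 = 1.
The 3 cells of cage a must have product 50, which forces R3C2 = 2.
The 3 cells of cage a must have product 50; hence R3C3 = 5.
1 is placed in column 5, leaving R3C5 = 4.
Cage a needs product 50, leaving R4C2 = 5.
Column 1 now contains 4, so R5C1 = 5.
Column 2 already has 5, so R5C2 = 4.
Cage g's pair has product 2; hence R1C1 = 2.
Column 2 now contains 2, leaving R1C2 = 1.
The 4 cells of cage d must have product 120, leaving R1C3 = 4.
Column 2 already has 5, which forces R2C2 = 3.
The 4 cells of cage d must have product 120, leaving R2C3 = 2.
The 4 cells of cage d must have product 120, so R2C4 = 5.
Row 3 now contains 4, leaving R3C4 = 1.
Cage e's pair has product 4; hence R4C4 = 4.
5 is placed in column 4, leaving R1C4 = 3.
Cage j needs two cells with product 15, so R1C5 = 5.
Row 3 now contains 1, leaving R3C1 = 3.
Cage i's pair has product 3, leaving R4C1 = 1.
Row 4 already has 1, which forces R4C3 = 3.
3 is placed in row 4, which forces R4C5 = 2.
Column 3 already has 3, so R5C3 = 1.
Cage h needs product 6, which forces R5C4 = 2.
Column 5 already has 2, which forces R5C5 = 3.
The full grid is 2 1 4 3 5 / 4 3 2 5 1 / 3 2 5 1 4 / 1 5 3 4 2 / 5 4 1 2 3.

2 1 4 3 5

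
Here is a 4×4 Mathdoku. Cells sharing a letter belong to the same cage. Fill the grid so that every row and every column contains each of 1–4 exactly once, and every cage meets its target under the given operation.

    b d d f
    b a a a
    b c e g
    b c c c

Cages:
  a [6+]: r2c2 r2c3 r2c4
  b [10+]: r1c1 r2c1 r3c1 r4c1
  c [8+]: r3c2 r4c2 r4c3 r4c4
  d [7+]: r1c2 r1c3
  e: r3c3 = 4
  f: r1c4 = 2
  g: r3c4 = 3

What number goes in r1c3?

Cage f is a single given cell, which forces r1c4 = 2.
Cage e is given, leaving r3c3 = 4.
G is a freebie, leaving r3c4 = 3.
Cage d's pair has sum 7; hence r1c2 = 4.
Column 3 now contains 4, so r1c3 = 3.
3 is placed in column 3; hence r2c3 = 2.
Column 4 now contains 3; hence r2c4 = 1.
2 is placed in column 3, so r4c3 = 1.
Column 4 now contains 1, so r4c4 = 4.
Row 1 already has 3; hence r1c1 = 1.
Cage b needs sum 10, which forces r2c1 = 4.
2 is placed in row 2, so r2c2 = 3.
Cage b has sum 10, so r3c1 = 2.
Cage c has sum 8, leaving r3c2 = 1.
The 4 cells of cage b must have sum 10, so r4c1 = 3.
Cage c needs sum 8, leaving r4c2 = 2.
Completed grid: 1 4 3 2 / 4 3 2 1 / 2 1 4 3 / 3 2 1 4.

3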